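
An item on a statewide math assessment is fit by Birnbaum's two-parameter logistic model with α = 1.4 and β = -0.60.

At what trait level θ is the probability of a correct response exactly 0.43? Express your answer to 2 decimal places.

P(θ) = 1 / (1 + exp(−α(θ − β)))
logit = ln(0.4300/0.5700) = -0.2819
θ = β + logit/(α) = -0.60 + (-0.2819)/1.4000 = -0.8013

-0.80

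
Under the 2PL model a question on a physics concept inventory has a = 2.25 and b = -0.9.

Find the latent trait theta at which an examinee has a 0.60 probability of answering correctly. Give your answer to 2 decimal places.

P(theta) = 1 / (1 + exp(−a(theta − b)))
logit = ln(0.6000/0.4000) = 0.4055
theta = b + logit/(a) = -0.9 + 0.4055/2.2500 = -0.7198

-0.72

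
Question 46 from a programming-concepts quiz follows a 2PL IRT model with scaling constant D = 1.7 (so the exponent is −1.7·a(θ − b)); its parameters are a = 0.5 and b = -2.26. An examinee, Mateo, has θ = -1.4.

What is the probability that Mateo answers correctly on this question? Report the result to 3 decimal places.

0.675

P(θ) = 1 / (1 + exp(−D·a(θ − b)))
Exponent: 1.7 × 0.5 × (-1.4 − (-2.26)) = 0.7310
1/(1 + e^{-0.7310}) = 0.6750
P = 0.6750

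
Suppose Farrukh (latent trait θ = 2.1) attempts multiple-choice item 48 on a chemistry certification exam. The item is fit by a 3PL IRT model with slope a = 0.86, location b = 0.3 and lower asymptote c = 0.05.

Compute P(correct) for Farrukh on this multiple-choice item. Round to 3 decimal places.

P(θ) = c + (1 − c) · 1 / (1 + exp(−a(θ − b)))
Exponent: 0.86 × (2.1 − 0.3) = 1.5480
1/(1 + e^{-1.5480}) = 0.8246
P = 0.05 + 0.95 × 0.8246 = 0.8334

0.833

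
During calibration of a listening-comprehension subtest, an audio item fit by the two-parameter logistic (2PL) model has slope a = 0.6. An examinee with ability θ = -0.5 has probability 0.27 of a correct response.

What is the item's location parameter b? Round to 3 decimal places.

1.158

P(θ) = 1 / (1 + exp(−a(θ − b)))
logit(0.27) = ln(0.27/0.73) = -0.9946
b = θ − logit/(a) = -0.5 − (-0.9946)/0.6000 = 1.1577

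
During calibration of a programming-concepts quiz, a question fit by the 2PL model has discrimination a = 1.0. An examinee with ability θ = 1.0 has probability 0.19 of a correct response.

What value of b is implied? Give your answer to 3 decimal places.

2.450

P(θ) = 1 / (1 + exp(−a(θ − b)))
logit(0.19) = ln(0.19/0.81) = -1.4500
b = θ − logit/(a) = 1.0 − (-1.4500)/1.0000 = 2.4500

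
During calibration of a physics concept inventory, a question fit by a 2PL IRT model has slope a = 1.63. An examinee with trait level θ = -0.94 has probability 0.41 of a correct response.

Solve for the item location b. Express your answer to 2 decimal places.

-0.72

P(θ) = 1 / (1 + exp(−a(θ − b)))
logit(0.41) = ln(0.41/0.59) = -0.3640
b = θ − logit/(a) = -0.94 − (-0.3640)/1.6300 = -0.7167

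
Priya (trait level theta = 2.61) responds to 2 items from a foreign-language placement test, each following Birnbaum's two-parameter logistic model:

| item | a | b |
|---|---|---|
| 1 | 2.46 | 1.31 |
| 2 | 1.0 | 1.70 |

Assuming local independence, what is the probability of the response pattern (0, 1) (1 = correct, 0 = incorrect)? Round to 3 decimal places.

P(theta) = 1 / (1 + exp(−a(theta − b)))
P_1 = 1/(1+e^{-3.1980}) = 0.9608
P_2 = 1/(1+e^{-0.9100}) = 0.7130
L = (1−P_1) × P_2 = 0.0392 × 0.7130 = 0.02798

0.028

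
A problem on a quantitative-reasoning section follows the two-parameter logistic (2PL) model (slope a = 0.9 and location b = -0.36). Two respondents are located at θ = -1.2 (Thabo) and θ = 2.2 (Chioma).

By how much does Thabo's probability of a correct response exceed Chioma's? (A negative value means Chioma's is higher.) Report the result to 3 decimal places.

-0.590

P(θ) = 1 / (1 + exp(−a(θ − b)))
P(Thabo) = 0.3195  [exponent -0.7560]
P(Chioma) = 0.9092  [exponent 2.3040]
Difference = 0.3195 − 0.9092 = -0.5897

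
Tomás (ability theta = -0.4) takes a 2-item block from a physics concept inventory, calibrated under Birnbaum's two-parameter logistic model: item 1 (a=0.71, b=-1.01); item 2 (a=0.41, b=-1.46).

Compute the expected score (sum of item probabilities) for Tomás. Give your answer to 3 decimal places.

1.214

P(theta) = 1 / (1 + exp(−a(theta − b)))
P_1 = 1/(1+e^{-0.4331}) = 0.6066
P_2 = 1/(1+e^{-0.4346}) = 0.6070
E[score] = 0.6066 + 0.6070 = 1.2136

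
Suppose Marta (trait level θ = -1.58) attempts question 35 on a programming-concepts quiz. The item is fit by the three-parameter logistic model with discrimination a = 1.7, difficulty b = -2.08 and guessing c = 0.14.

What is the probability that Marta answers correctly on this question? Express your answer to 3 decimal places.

0.742

P(θ) = c + (1 − c) · 1 / (1 + exp(−a(θ − b)))
Exponent: 1.7 × (-1.58 − (-2.08)) = 0.8500
1/(1 + e^{-0.8500}) = 0.7006
P = 0.14 + 0.86 × 0.7006 = 0.7425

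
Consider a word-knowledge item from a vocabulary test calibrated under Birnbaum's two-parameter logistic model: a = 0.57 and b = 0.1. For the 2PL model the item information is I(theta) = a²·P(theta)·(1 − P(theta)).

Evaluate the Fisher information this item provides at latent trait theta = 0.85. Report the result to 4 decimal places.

0.0776

P = 1/(1+e^{-0.4275}) = 0.6053
P(1−P) = 0.6053 × 0.3947 = 0.2389
I = a² × P(1−P) = 0.57² × 0.2389 = 0.07762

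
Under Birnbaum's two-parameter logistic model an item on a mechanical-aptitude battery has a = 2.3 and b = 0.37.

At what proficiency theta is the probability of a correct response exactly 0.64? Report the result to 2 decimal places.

P(theta) = 1 / (1 + exp(−a(theta − b)))
logit = ln(0.6400/0.3600) = 0.5754
theta = b + logit/(a) = 0.37 + 0.5754/2.3000 = 0.6202

0.62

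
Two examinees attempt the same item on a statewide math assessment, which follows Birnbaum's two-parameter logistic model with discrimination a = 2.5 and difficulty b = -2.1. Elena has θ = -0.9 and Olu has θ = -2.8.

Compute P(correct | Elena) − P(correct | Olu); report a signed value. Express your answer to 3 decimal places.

P(θ) = 1 / (1 + exp(−a(θ − b)))
P(Elena) = 0.9526  [exponent 3.0000]
P(Olu) = 0.1480  [exponent -1.7500]
Difference = 0.9526 − 0.1480 = 0.8045

0.805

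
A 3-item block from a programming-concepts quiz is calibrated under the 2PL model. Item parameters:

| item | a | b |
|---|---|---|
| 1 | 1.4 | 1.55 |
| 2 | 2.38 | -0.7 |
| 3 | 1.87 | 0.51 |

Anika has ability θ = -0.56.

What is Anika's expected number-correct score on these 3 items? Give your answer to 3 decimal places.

P(θ) = 1 / (1 + exp(−a(θ − b)))
P_1 = 1/(1+e^{2.9540}) = 0.0495
P_2 = 1/(1+e^{-0.3332}) = 0.5825
P_3 = 1/(1+e^{2.0009}) = 0.1191
E[score] = 0.0495 + 0.5825 + 0.1191 = 0.7512

0.751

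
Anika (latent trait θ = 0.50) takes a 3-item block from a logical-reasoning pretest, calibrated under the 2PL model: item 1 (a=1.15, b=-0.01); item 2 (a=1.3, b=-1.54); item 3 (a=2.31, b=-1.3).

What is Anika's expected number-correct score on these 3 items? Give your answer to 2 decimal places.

2.56

P(θ) = 1 / (1 + exp(−a(θ − b)))
P_1 = 1/(1+e^{-0.5865}) = 0.6426
P_2 = 1/(1+e^{-2.6520}) = 0.9341
P_3 = 1/(1+e^{-4.1580}) = 0.9846
E[score] = 0.6426 + 0.9341 + 0.9846 = 2.5613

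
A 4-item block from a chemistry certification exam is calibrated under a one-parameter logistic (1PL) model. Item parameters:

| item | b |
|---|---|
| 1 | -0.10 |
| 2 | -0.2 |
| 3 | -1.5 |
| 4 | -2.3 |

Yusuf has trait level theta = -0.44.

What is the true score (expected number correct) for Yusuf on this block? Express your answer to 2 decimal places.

2.46

P(theta) = 1 / (1 + exp(−(theta − b)))
P_1 = 1/(1+e^{0.3400}) = 0.4158
P_2 = 1/(1+e^{0.2400}) = 0.4403
P_3 = 1/(1+e^{-1.0600}) = 0.7427
P_4 = 1/(1+e^{-1.8600}) = 0.8653
E[score] = 0.4158 + 0.4403 + 0.7427 + 0.8653 = 2.4641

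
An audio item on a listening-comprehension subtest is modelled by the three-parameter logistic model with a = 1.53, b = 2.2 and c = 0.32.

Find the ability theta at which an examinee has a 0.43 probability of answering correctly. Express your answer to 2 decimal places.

P(theta) = c + (1 − c) · 1 / (1 + exp(−a(theta − b)))
Remove guessing floor: (0.43 − 0.32)/(1 − 0.32) = 0.1618
logit = ln(0.1618/0.8382) = -1.6452
theta = b + logit/(a) = 2.2 + (-1.6452)/1.5300 = 1.1247

1.12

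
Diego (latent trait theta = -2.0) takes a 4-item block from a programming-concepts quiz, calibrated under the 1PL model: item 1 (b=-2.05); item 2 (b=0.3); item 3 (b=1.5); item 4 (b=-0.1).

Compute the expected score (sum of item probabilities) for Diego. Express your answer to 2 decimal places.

P(theta) = 1 / (1 + exp(−(theta − b)))
P_1 = 1/(1+e^{-0.0500}) = 0.5125
P_2 = 1/(1+e^{2.3000}) = 0.0911
P_3 = 1/(1+e^{3.5000}) = 0.0293
P_4 = 1/(1+e^{1.9000}) = 0.1301
E[score] = 0.5125 + 0.0911 + 0.0293 + 0.1301 = 0.7630

0.76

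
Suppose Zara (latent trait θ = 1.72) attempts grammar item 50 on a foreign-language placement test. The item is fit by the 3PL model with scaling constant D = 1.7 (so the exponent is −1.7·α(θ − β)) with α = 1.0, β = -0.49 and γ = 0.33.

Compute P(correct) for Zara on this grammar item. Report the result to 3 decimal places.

0.985

P(θ) = γ + (1 − γ) · 1 / (1 + exp(−D·α(θ − β)))
Exponent: 1.7 × 1.0 × (1.72 − (-0.49)) = 3.7570
1/(1 + e^{-3.7570}) = 0.9772
P = 0.33 + 0.67 × 0.9772 = 0.9847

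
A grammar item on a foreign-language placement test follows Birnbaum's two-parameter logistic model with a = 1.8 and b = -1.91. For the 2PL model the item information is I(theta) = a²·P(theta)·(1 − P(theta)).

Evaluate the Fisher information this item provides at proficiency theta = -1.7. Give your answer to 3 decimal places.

P = 1/(1+e^{-0.3780}) = 0.5934
P(1−P) = 0.5934 × 0.4066 = 0.2413
I = a² × P(1−P) = 1.8² × 0.2413 = 0.78174

0.782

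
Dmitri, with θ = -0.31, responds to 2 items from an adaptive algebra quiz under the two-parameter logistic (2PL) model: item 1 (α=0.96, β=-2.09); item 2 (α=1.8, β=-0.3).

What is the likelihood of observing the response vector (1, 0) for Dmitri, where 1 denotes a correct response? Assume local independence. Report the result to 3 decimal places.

P(θ) = 1 / (1 + exp(−α(θ − β)))
P_1 = 1/(1+e^{-1.7088}) = 0.8467
P_2 = 1/(1+e^{0.0180}) = 0.4955
L = P_1 × (1−P_2) = 0.8467 × 0.5045 = 0.42715

0.427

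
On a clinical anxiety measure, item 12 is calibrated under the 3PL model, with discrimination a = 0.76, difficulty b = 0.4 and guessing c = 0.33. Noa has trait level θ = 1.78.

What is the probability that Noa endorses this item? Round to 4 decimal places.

P(θ) = c + (1 − c) · 1 / (1 + exp(−a(θ − b)))
Exponent: 0.76 × (1.78 − 0.4) = 1.0488
1/(1 + e^{-1.0488}) = 0.7405
P = 0.33 + 0.67 × 0.7405 = 0.8262

0.8262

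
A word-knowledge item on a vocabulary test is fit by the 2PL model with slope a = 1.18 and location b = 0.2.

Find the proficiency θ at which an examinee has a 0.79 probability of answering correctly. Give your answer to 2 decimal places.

P(θ) = 1 / (1 + exp(−a(θ − b)))
logit = ln(0.7900/0.2100) = 1.3249
θ = b + logit/(a) = 0.2 + 1.3249/1.1800 = 1.3228

1.32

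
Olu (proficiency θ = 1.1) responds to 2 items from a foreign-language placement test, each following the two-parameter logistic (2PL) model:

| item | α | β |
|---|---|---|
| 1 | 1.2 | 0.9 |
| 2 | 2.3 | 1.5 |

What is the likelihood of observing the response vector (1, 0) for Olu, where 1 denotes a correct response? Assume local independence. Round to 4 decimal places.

0.4002

P(θ) = 1 / (1 + exp(−α(θ − β)))
P_1 = 1/(1+e^{-0.2400}) = 0.5597
P_2 = 1/(1+e^{0.9200}) = 0.2850
L = P_1 × (1−P_2) = 0.5597 × 0.7150 = 0.40022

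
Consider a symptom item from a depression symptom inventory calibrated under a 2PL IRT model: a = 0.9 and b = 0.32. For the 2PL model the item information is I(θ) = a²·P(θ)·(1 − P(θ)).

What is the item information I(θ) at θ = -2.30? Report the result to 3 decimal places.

P = 1/(1+e^{2.3580}) = 0.0864
P(1−P) = 0.0864 × 0.9136 = 0.0790
I = a² × P(1−P) = 0.9² × 0.0790 = 0.06396

0.064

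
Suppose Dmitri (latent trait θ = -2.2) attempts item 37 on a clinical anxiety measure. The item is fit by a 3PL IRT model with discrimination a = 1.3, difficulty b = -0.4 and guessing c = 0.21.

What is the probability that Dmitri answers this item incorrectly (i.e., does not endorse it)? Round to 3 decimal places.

P(θ) = c + (1 − c) · 1 / (1 + exp(−a(θ − b)))
Exponent: 1.3 × (-2.2 − (-0.4)) = -2.3400
1/(1 + e^{2.3400}) = 0.0879
P = 0.21 + 0.79 × 0.0879 = 0.2794
P(incorrect) = 1 − 0.2794 = 0.7206

0.721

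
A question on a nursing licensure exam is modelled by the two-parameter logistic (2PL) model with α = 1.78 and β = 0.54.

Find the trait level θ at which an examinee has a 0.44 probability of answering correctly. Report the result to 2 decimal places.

P(θ) = 1 / (1 + exp(−α(θ − β)))
logit = ln(0.4400/0.5600) = -0.2412
θ = β + logit/(α) = 0.54 + (-0.2412)/1.7800 = 0.4045

0.40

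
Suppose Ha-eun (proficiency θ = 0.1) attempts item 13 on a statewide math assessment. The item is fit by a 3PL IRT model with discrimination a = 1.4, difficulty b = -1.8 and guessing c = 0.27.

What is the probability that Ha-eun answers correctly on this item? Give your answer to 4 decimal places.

P(θ) = c + (1 − c) · 1 / (1 + exp(−a(θ − b)))
Exponent: 1.4 × (0.1 − (-1.8)) = 2.6600
1/(1 + e^{-2.6600}) = 0.9346
P = 0.27 + 0.73 × 0.9346 = 0.9523

0.9523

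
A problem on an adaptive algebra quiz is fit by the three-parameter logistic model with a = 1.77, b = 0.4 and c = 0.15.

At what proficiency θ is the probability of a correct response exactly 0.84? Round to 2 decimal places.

1.23

P(θ) = c + (1 − c) · 1 / (1 + exp(−a(θ − b)))
Remove guessing floor: (0.84 − 0.15)/(1 − 0.15) = 0.8118
logit = ln(0.8118/0.1882) = 1.4615
θ = b + logit/(a) = 0.4 + 1.4615/1.7700 = 1.2257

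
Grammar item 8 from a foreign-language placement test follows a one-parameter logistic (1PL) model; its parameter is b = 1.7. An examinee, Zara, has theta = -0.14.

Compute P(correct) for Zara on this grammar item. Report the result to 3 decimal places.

P(theta) = 1 / (1 + exp(−(theta − b)))
Exponent: (-0.14 − 1.7) = -1.8400
1/(1 + e^{1.8400}) = 0.1371
P = 0.1371

0.137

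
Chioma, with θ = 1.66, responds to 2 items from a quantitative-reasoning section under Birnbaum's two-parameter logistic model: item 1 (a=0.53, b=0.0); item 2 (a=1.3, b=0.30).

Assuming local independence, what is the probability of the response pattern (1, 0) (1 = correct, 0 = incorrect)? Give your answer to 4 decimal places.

P(θ) = 1 / (1 + exp(−a(θ − b)))
P_1 = 1/(1+e^{-0.8798}) = 0.7068
P_2 = 1/(1+e^{-1.7680}) = 0.8542
L = P_1 × (1−P_2) = 0.7068 × 0.1458 = 0.10304

0.1030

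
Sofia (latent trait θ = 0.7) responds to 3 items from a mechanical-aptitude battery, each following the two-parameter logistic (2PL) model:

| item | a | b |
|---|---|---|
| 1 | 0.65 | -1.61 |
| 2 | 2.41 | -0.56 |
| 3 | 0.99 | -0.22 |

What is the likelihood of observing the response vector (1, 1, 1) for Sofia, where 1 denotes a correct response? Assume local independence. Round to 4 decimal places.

P(θ) = 1 / (1 + exp(−a(θ − b)))
P_1 = 1/(1+e^{-1.5015}) = 0.8178
P_2 = 1/(1+e^{-3.0366}) = 0.9542
P_3 = 1/(1+e^{-0.9108}) = 0.7132
L = P_1 × P_2 × P_3 = 0.8178 × 0.9542 × 0.7132 = 0.55651

0.5565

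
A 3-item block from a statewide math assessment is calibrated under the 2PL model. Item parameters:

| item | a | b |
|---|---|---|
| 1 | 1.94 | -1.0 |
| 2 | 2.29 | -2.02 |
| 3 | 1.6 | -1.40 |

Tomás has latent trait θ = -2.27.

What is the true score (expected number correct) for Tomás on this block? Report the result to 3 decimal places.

0.638

P(θ) = 1 / (1 + exp(−a(θ − b)))
P_1 = 1/(1+e^{2.4638}) = 0.0784
P_2 = 1/(1+e^{0.5725}) = 0.3607
P_3 = 1/(1+e^{1.3920}) = 0.1991
E[score] = 0.0784 + 0.3607 + 0.1991 = 0.6382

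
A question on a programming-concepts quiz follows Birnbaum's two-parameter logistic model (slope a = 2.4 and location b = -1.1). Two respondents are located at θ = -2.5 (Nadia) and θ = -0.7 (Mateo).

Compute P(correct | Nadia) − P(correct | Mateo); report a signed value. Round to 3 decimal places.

P(θ) = 1 / (1 + exp(−a(θ − b)))
P(Nadia) = 0.0336  [exponent -3.3600]
P(Mateo) = 0.7231  [exponent 0.9600]
Difference = 0.0336 − 0.7231 = -0.6896

-0.690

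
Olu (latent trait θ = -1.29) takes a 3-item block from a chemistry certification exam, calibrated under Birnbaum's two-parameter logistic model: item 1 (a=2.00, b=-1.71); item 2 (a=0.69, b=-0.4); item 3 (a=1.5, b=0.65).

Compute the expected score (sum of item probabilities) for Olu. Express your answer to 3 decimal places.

1.101

P(θ) = 1 / (1 + exp(−a(θ − b)))
P_1 = 1/(1+e^{-0.8400}) = 0.6985
P_2 = 1/(1+e^{0.6141}) = 0.3511
P_3 = 1/(1+e^{2.9100}) = 0.0517
E[score] = 0.6985 + 0.3511 + 0.0517 = 1.1013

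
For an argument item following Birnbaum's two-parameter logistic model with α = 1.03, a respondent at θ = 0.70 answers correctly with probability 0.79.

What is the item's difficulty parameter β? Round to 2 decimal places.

-0.59

P(θ) = 1 / (1 + exp(−α(θ − β)))
logit(0.79) = ln(0.79/0.21) = 1.3249
β = θ − logit/(α) = 0.70 − 1.3249/1.0300 = -0.5863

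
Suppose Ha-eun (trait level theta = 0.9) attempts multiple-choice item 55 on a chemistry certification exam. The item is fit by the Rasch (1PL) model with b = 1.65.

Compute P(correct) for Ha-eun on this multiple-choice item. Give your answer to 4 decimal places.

P(theta) = 1 / (1 + exp(−(theta − b)))
Exponent: (0.9 − 1.65) = -0.7500
1/(1 + e^{0.7500}) = 0.3208
P = 0.3208

0.3208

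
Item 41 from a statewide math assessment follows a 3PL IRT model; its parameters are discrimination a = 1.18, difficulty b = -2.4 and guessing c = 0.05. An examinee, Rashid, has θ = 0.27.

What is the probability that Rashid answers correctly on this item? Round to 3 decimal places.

0.961

P(θ) = c + (1 − c) · 1 / (1 + exp(−a(θ − b)))
Exponent: 1.18 × (0.27 − (-2.4)) = 3.1506
1/(1 + e^{-3.1506}) = 0.9589
P = 0.05 + 0.95 × 0.9589 = 0.9610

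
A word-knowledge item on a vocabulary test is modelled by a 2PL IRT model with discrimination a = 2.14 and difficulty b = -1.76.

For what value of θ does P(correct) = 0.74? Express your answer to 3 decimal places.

P(θ) = 1 / (1 + exp(−a(θ − b)))
logit = ln(0.7400/0.2600) = 1.0460
θ = b + logit/(a) = -1.76 + 1.0460/2.1400 = -1.2712

-1.271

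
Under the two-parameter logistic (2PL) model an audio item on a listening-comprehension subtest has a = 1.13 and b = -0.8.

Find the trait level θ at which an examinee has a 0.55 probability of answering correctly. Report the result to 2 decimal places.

-0.62

P(θ) = 1 / (1 + exp(−a(θ − b)))
logit = ln(0.5500/0.4500) = 0.2007
θ = b + logit/(a) = -0.8 + 0.2007/1.1300 = -0.6224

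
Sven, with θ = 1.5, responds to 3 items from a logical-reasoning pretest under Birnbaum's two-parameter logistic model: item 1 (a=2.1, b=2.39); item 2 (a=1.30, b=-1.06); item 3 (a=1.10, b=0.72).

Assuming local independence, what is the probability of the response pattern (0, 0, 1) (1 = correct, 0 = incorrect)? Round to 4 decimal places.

P(θ) = 1 / (1 + exp(−a(θ − b)))
P_1 = 1/(1+e^{1.8690}) = 0.1337
P_2 = 1/(1+e^{-3.3280}) = 0.9654
P_3 = 1/(1+e^{-0.8580}) = 0.7022
L = (1−P_1) × (1−P_2) × P_3 = 0.8663 × 0.0346 × 0.7022 = 0.02106

0.0211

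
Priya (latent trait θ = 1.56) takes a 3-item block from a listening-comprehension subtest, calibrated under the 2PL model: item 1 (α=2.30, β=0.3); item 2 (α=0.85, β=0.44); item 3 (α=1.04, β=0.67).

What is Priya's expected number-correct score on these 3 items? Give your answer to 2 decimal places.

P(θ) = 1 / (1 + exp(−α(θ − β)))
P_1 = 1/(1+e^{-2.8980}) = 0.9477
P_2 = 1/(1+e^{-0.9520}) = 0.7215
P_3 = 1/(1+e^{-0.9256}) = 0.7162
E[score] = 0.9477 + 0.7215 + 0.7162 = 2.3854

2.39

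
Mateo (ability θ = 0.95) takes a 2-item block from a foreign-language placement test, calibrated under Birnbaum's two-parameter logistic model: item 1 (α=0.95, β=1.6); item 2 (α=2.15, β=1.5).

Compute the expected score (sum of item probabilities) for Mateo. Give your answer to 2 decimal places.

P(θ) = 1 / (1 + exp(−α(θ − β)))
P_1 = 1/(1+e^{0.6175}) = 0.3504
P_2 = 1/(1+e^{1.1825}) = 0.2346
E[score] = 0.3504 + 0.2346 = 0.5850

0.58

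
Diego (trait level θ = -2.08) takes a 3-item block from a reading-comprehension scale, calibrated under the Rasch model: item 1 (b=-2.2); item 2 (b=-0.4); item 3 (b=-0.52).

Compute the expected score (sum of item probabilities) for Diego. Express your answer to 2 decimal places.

0.86

P(θ) = 1 / (1 + exp(−(θ − b)))
P_1 = 1/(1+e^{-0.1200}) = 0.5300
P_2 = 1/(1+e^{1.6800}) = 0.1571
P_3 = 1/(1+e^{1.5600}) = 0.1736
E[score] = 0.5300 + 0.1571 + 0.1736 = 0.8607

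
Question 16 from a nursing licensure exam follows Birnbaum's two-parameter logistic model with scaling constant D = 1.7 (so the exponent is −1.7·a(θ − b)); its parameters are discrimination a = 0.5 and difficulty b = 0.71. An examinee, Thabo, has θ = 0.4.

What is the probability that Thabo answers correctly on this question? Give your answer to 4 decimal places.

0.4345

P(θ) = 1 / (1 + exp(−D·a(θ − b)))
Exponent: 1.7 × 0.5 × (0.4 − 0.71) = -0.2635
1/(1 + e^{0.2635}) = 0.4345
P = 0.4345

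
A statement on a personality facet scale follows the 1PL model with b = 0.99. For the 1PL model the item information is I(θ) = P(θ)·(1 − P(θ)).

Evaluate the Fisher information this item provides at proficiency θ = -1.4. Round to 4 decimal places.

P = 1/(1+e^{2.3900}) = 0.0839
P(1−P) = 0.0839 × 0.9161 = 0.0769
I = P(1−P) = 0.07689

0.0769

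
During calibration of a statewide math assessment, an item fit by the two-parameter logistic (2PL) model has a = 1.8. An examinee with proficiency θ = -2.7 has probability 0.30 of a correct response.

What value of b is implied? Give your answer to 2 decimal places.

-2.23

P(θ) = 1 / (1 + exp(−a(θ − b)))
logit(0.30) = ln(0.30/0.70) = -0.8473
b = θ − logit/(a) = -2.7 − (-0.8473)/1.8000 = -2.2293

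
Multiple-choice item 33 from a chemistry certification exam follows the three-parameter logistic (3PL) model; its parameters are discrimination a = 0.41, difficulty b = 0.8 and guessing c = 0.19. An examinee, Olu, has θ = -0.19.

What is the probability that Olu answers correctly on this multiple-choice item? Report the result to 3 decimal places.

0.514

P(θ) = c + (1 − c) · 1 / (1 + exp(−a(θ − b)))
Exponent: 0.41 × (-0.19 − 0.8) = -0.4059
1/(1 + e^{0.4059}) = 0.3999
P = 0.19 + 0.81 × 0.3999 = 0.5139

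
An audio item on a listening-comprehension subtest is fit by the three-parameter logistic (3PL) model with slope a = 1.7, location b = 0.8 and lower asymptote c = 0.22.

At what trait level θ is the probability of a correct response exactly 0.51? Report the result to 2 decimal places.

0.49

P(θ) = c + (1 − c) · 1 / (1 + exp(−a(θ − b)))
Remove guessing floor: (0.51 − 0.22)/(1 − 0.22) = 0.3718
logit = ln(0.3718/0.6282) = -0.5245
θ = b + logit/(a) = 0.8 + (-0.5245)/1.7000 = 0.4915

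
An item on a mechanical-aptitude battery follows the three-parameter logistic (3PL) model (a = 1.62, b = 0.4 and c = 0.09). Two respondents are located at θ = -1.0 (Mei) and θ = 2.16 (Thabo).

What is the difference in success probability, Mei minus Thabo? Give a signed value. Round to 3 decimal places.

P(θ) = c + (1 − c) · 1 / (1 + exp(−a(θ − b)))
P(Mei) = 0.1754  [exponent -2.2680]
P(Thabo) = 0.9503  [exponent 2.8512]
Difference = 0.1754 − 0.9503 = -0.7749

-0.775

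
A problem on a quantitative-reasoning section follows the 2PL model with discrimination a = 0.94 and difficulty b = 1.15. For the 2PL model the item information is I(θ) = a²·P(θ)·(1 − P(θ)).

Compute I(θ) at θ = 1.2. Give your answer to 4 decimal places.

P = 1/(1+e^{-0.0470}) = 0.5117
P(1−P) = 0.5117 × 0.4883 = 0.2499
I = a² × P(1−P) = 0.94² × 0.2499 = 0.22078

0.2208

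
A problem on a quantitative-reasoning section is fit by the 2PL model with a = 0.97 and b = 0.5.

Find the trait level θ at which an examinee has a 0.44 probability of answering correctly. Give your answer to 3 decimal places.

P(θ) = 1 / (1 + exp(−a(θ − b)))
logit = ln(0.4400/0.5600) = -0.2412
θ = b + logit/(a) = 0.5 + (-0.2412)/0.9700 = 0.2514

0.251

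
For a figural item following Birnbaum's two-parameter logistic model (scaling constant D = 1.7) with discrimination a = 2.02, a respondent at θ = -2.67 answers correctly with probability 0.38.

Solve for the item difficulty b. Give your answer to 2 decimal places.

-2.53

P(θ) = 1 / (1 + exp(−D·a(θ − b)))
logit(0.38) = ln(0.38/0.62) = -0.4895
b = θ − logit/(1.7·a) = -2.67 − (-0.4895)/3.4340 = -2.5274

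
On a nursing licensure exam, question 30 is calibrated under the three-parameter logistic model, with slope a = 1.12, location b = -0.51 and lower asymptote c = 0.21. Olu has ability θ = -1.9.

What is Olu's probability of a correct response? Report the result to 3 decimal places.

0.348

P(θ) = c + (1 − c) · 1 / (1 + exp(−a(θ − b)))
Exponent: 1.12 × (-1.9 − (-0.51)) = -1.5568
1/(1 + e^{1.5568}) = 0.1741
P = 0.21 + 0.79 × 0.1741 = 0.3475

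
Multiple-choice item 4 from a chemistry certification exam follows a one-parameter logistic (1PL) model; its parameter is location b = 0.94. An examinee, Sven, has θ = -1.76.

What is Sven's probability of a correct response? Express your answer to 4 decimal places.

0.0630

P(θ) = 1 / (1 + exp(−(θ − b)))
Exponent: (-1.76 − 0.94) = -2.7000
1/(1 + e^{2.7000}) = 0.0630
P = 0.0630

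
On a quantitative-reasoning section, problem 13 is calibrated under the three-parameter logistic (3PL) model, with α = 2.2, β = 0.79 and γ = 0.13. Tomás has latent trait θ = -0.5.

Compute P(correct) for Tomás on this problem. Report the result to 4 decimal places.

P(θ) = γ + (1 − γ) · 1 / (1 + exp(−α(θ − β)))
Exponent: 2.2 × (-0.5 − 0.79) = -2.8380
1/(1 + e^{2.8380}) = 0.0553
P = 0.13 + 0.87 × 0.0553 = 0.1781

0.1781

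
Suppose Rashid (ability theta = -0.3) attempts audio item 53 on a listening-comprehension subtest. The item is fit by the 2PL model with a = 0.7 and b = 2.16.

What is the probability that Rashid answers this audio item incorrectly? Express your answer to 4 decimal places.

P(theta) = 1 / (1 + exp(−a(theta − b)))
Exponent: 0.7 × (-0.3 − 2.16) = -1.7220
1/(1 + e^{1.7220}) = 0.1516
P(incorrect) = 1 − 0.1516 = 0.8484

0.8484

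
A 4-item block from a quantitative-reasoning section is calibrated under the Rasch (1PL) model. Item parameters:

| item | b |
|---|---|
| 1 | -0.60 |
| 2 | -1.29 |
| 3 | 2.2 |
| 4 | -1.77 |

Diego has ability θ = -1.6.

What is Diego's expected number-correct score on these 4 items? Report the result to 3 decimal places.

1.256

P(θ) = 1 / (1 + exp(−(θ − b)))
P_1 = 1/(1+e^{1.0000}) = 0.2689
P_2 = 1/(1+e^{0.3100}) = 0.4231
P_3 = 1/(1+e^{3.8000}) = 0.0219
P_4 = 1/(1+e^{-0.1700}) = 0.5424
E[score] = 0.2689 + 0.4231 + 0.0219 + 0.5424 = 1.2563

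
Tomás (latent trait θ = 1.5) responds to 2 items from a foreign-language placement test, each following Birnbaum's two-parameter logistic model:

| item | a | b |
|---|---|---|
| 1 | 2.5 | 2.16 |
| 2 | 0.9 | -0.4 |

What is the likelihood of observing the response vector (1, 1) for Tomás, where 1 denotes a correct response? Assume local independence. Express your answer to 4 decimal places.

P(θ) = 1 / (1 + exp(−a(θ − b)))
P_1 = 1/(1+e^{1.6500}) = 0.1611
P_2 = 1/(1+e^{-1.7100}) = 0.8468
L = P_1 × P_2 = 0.1611 × 0.8468 = 0.13643

0.1364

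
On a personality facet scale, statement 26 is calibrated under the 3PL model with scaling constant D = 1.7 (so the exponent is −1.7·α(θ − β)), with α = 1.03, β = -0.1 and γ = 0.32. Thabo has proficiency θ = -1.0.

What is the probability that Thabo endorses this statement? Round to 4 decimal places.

P(θ) = γ + (1 − γ) · 1 / (1 + exp(−D·α(θ − β)))
Exponent: 1.7 × 1.03 × (-1.0 − (-0.1)) = -1.5759
1/(1 + e^{1.5759}) = 0.1714
P = 0.32 + 0.68 × 0.1714 = 0.4365

0.4365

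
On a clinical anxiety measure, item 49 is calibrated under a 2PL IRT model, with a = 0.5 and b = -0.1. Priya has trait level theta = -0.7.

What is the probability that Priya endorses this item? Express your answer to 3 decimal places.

0.426

P(theta) = 1 / (1 + exp(−a(theta − b)))
Exponent: 0.5 × (-0.7 − (-0.1)) = -0.3000
1/(1 + e^{0.3000}) = 0.4256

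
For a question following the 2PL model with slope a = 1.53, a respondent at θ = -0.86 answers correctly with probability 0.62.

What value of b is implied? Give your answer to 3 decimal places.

P(θ) = 1 / (1 + exp(−a(θ − b)))
logit(0.62) = ln(0.62/0.38) = 0.4895
b = θ − logit/(a) = -0.86 − 0.4895/1.5300 = -1.1800

-1.180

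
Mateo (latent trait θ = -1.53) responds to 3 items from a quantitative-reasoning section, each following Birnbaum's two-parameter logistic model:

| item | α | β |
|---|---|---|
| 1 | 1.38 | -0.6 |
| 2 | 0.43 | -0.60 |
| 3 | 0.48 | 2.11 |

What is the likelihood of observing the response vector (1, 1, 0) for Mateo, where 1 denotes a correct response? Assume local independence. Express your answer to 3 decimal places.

0.074

P(θ) = 1 / (1 + exp(−α(θ − β)))
P_1 = 1/(1+e^{1.2834}) = 0.2170
P_2 = 1/(1+e^{0.3999}) = 0.4013
P_3 = 1/(1+e^{1.7472}) = 0.1484
L = P_1 × P_2 × (1−P_3) = 0.2170 × 0.4013 × 0.8516 = 0.07416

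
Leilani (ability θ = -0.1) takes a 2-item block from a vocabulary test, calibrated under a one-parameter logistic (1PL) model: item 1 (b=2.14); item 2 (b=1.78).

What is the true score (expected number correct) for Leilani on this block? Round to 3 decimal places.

0.229

P(θ) = 1 / (1 + exp(−(θ − b)))
P_1 = 1/(1+e^{2.2400}) = 0.0962
P_2 = 1/(1+e^{1.8800}) = 0.1324
E[score] = 0.0962 + 0.1324 = 0.2286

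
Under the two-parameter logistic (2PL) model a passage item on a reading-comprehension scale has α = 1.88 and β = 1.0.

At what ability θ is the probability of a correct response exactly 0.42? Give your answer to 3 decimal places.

0.828

P(θ) = 1 / (1 + exp(−α(θ − β)))
logit = ln(0.4200/0.5800) = -0.3228
θ = β + logit/(α) = 1.0 + (-0.3228)/1.8800 = 0.8283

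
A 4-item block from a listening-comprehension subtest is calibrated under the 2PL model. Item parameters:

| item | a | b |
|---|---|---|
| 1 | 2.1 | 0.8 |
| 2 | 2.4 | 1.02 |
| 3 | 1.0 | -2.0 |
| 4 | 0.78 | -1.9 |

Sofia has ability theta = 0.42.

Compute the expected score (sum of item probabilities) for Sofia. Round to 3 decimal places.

2.280

P(theta) = 1 / (1 + exp(−a(theta − b)))
P_1 = 1/(1+e^{0.7980}) = 0.3105
P_2 = 1/(1+e^{1.4400}) = 0.1915
P_3 = 1/(1+e^{-2.4200}) = 0.9183
P_4 = 1/(1+e^{-1.8096}) = 0.8593
E[score] = 0.3105 + 0.1915 + 0.9183 + 0.8593 = 2.2797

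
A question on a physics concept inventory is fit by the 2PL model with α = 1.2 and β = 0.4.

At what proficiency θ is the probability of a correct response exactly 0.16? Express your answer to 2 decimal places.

-0.98

P(θ) = 1 / (1 + exp(−α(θ − β)))
logit = ln(0.1600/0.8400) = -1.6582
θ = β + logit/(α) = 0.4 + (-1.6582)/1.2000 = -0.9819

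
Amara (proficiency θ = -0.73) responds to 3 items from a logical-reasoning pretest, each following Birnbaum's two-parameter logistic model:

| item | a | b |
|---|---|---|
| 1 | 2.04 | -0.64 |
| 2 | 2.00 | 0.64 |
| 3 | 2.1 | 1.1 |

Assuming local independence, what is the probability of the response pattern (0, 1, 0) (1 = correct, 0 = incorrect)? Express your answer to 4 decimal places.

P(θ) = 1 / (1 + exp(−a(θ − b)))
P_1 = 1/(1+e^{0.1836}) = 0.4542
P_2 = 1/(1+e^{2.7400}) = 0.0607
P_3 = 1/(1+e^{3.8430}) = 0.0210
L = (1−P_1) × P_2 × (1−P_3) = 0.5458 × 0.0607 × 0.9790 = 0.03241

0.0324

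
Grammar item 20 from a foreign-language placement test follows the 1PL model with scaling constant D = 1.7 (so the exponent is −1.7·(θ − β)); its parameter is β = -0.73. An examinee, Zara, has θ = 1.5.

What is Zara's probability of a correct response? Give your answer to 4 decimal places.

0.9779

P(θ) = 1 / (1 + exp(−D·(θ − β)))
Exponent: 1.7 × (1.5 − (-0.73)) = 3.7910
1/(1 + e^{-3.7910}) = 0.9779
P = 0.9779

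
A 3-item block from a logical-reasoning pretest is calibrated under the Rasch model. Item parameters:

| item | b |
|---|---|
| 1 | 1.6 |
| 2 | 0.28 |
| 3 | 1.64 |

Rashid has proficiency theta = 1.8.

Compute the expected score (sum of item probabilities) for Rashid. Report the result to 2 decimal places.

P(theta) = 1 / (1 + exp(−(theta − b)))
P_1 = 1/(1+e^{-0.2000}) = 0.5498
P_2 = 1/(1+e^{-1.5200}) = 0.8205
P_3 = 1/(1+e^{-0.1600}) = 0.5399
E[score] = 0.5498 + 0.8205 + 0.5399 = 1.9103

1.91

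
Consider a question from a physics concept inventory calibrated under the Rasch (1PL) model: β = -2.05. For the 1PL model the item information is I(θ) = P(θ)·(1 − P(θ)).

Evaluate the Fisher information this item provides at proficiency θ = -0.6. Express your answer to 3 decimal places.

P = 1/(1+e^{-1.4500}) = 0.8100
P(1−P) = 0.8100 × 0.1900 = 0.1539
I = P(1−P) = 0.15390

0.154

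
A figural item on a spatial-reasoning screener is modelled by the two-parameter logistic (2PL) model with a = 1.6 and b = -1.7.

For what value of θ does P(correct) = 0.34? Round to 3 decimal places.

P(θ) = 1 / (1 + exp(−a(θ − b)))
logit = ln(0.3400/0.6600) = -0.6633
θ = b + logit/(a) = -1.7 + (-0.6633)/1.6000 = -2.1146

-2.115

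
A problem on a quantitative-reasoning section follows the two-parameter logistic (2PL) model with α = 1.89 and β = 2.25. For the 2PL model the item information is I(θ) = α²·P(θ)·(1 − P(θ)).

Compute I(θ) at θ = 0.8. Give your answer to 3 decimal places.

P = 1/(1+e^{2.7405}) = 0.0606
P(1−P) = 0.0606 × 0.9394 = 0.0569
I = α² × P(1−P) = 1.89² × 0.0569 = 0.20343

0.203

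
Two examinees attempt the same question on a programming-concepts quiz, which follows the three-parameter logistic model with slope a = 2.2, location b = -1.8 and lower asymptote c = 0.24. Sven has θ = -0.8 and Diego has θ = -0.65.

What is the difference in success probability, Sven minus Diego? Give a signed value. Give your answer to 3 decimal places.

P(θ) = c + (1 − c) · 1 / (1 + exp(−a(θ − b)))
P(Sven) = 0.9242  [exponent 2.2000]
P(Diego) = 0.9439  [exponent 2.5300]
Difference = 0.9242 − 0.9439 = -0.0197

-0.020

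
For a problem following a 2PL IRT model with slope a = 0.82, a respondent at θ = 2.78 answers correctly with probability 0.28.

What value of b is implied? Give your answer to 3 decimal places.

P(θ) = 1 / (1 + exp(−a(θ − b)))
logit(0.28) = ln(0.28/0.72) = -0.9445
b = θ − logit/(a) = 2.78 − (-0.9445)/0.8200 = 3.9318

3.932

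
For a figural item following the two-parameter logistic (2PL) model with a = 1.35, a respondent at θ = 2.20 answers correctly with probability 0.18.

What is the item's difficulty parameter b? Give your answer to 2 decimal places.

3.32

P(θ) = 1 / (1 + exp(−a(θ − b)))
logit(0.18) = ln(0.18/0.82) = -1.5163
b = θ − logit/(a) = 2.20 − (-1.5163)/1.3500 = 3.3232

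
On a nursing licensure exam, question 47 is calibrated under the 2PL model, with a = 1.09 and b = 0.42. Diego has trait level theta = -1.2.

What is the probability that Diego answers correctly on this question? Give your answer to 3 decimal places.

P(theta) = 1 / (1 + exp(−a(theta − b)))
Exponent: 1.09 × (-1.2 − 0.42) = -1.7658
1/(1 + e^{1.7658}) = 0.1461

0.146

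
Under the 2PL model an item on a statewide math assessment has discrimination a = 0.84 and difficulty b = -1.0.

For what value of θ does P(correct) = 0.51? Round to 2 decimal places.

-0.95

P(θ) = 1 / (1 + exp(−a(θ − b)))
logit = ln(0.5100/0.4900) = 0.0400
θ = b + logit/(a) = -1.0 + 0.0400/0.8400 = -0.9524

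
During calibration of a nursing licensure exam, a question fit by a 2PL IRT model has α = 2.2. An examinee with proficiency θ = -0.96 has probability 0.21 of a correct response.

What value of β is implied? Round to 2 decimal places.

-0.36

P(θ) = 1 / (1 + exp(−α(θ − β)))
logit(0.21) = ln(0.21/0.79) = -1.3249
β = θ − logit/(α) = -0.96 − (-1.3249)/2.2000 = -0.3578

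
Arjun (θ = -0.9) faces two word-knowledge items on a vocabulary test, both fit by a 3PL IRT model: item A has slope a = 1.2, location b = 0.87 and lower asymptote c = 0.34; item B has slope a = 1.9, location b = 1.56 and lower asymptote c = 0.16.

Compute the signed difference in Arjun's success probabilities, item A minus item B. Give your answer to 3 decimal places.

0.243

P(θ) = c + (1 − c) · 1 / (1 + exp(−a(θ − b)))
P_A = 0.4105
P_B = 0.1678
P_A − P_B = 0.2427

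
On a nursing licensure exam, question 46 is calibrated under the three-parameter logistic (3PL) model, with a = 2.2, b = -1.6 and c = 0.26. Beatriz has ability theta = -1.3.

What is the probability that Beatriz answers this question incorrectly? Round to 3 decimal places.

P(theta) = c + (1 − c) · 1 / (1 + exp(−a(theta − b)))
Exponent: 2.2 × (-1.3 − (-1.6)) = 0.6600
1/(1 + e^{-0.6600}) = 0.6593
P = 0.26 + 0.74 × 0.6593 = 0.7479
P(incorrect) = 1 − 0.7479 = 0.2521

0.252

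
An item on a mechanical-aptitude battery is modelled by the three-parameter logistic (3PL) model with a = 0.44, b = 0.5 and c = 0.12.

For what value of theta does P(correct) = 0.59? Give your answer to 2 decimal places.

P(theta) = c + (1 − c) · 1 / (1 + exp(−a(theta − b)))
Remove guessing floor: (0.59 − 0.12)/(1 − 0.12) = 0.5341
logit = ln(0.5341/0.4659) = 0.1366
theta = b + logit/(a) = 0.5 + 0.1366/0.4400 = 0.8104

0.81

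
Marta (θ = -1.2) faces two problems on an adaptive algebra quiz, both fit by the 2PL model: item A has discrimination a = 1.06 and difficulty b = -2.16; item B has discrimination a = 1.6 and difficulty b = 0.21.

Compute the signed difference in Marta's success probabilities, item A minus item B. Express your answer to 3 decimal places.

P(θ) = 1 / (1 + exp(−a(θ − b)))
P_A = 0.7345
P_B = 0.0948
P_A − P_B = 0.6397

0.640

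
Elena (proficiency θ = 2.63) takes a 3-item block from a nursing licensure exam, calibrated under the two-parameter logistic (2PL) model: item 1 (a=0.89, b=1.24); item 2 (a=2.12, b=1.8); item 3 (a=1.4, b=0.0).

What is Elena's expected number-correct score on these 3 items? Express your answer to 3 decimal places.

2.604

P(θ) = 1 / (1 + exp(−a(θ − b)))
P_1 = 1/(1+e^{-1.2371}) = 0.7751
P_2 = 1/(1+e^{-1.7596}) = 0.8532
P_3 = 1/(1+e^{-3.6820}) = 0.9754
E[score] = 0.7751 + 0.8532 + 0.9754 = 2.6037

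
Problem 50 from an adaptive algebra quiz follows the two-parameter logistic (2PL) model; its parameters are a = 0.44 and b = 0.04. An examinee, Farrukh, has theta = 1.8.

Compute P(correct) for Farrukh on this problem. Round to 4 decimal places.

P(theta) = 1 / (1 + exp(−a(theta − b)))
Exponent: 0.44 × (1.8 − 0.04) = 0.7744
1/(1 + e^{-0.7744}) = 0.6845

0.6845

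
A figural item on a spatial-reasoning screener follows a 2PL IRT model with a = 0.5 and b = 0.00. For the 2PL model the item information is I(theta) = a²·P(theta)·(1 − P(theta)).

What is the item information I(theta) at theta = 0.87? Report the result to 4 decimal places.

P = 1/(1+e^{-0.4350}) = 0.6071
P(1−P) = 0.6071 × 0.3929 = 0.2385
I = a² × P(1−P) = 0.5² × 0.2385 = 0.05963

0.0596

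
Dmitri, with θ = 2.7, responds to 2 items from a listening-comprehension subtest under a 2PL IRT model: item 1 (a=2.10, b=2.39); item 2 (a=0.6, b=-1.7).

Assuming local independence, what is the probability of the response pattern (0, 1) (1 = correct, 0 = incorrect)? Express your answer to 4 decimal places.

0.3199

P(θ) = 1 / (1 + exp(−a(θ − b)))
P_1 = 1/(1+e^{-0.6510}) = 0.6572
P_2 = 1/(1+e^{-2.6400}) = 0.9334
L = (1−P_1) × P_2 = 0.3428 × 0.9334 = 0.31993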